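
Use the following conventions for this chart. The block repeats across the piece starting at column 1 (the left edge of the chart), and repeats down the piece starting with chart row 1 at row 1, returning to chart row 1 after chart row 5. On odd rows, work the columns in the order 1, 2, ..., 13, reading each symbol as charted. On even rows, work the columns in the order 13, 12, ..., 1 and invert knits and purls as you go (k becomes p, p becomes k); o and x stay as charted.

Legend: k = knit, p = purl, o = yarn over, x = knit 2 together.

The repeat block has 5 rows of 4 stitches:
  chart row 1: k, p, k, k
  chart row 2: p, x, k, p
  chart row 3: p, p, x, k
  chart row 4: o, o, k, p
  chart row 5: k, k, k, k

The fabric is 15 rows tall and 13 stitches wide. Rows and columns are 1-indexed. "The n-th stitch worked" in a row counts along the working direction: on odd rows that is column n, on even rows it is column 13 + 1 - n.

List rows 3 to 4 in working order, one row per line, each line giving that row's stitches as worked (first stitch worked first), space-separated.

Result:
p p x k p p x k p p x k p
o k p o o k p o o k p o o

Derivation:
Row 3: chart row 3, RS - tile across columns 1-13 and work as-is.
Row 4: chart row 4, WS - tiled (columns 1-13): o o k p o o k p o o k p o; work from column 13 back to 1 with k<->p swapped.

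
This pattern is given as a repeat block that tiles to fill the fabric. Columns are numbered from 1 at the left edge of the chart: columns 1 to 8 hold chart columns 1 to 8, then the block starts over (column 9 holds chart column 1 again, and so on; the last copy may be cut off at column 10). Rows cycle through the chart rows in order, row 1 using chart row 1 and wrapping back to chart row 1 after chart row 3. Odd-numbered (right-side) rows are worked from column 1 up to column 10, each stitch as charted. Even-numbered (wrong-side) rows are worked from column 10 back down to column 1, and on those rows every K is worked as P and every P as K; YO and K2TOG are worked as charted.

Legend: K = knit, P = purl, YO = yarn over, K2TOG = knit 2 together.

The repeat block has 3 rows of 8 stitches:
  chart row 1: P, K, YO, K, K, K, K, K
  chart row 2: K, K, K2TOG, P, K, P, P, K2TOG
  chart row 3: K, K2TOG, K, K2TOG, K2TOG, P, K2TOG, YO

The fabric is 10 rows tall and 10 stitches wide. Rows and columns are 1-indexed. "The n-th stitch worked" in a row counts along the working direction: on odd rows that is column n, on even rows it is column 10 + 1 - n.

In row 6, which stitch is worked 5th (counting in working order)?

Result:
K

Derivation:
Row 6 uses chart row ((6-1) mod 3)+1 = 3. Row 6 is even, so WS.
Chart row 3 tiled across columns 1-10: K K2TOG K K2TOG K2TOG P K2TOG YO K K2TOG
WS: work from column 10 back to column 1 (reverse the tiled row), swapping K<->P (YO and K2TOG unchanged).
Row 6 as worked: K2TOG P YO K2TOG K K2TOG K2TOG P K2TOG P
Stitch 5 in working order -> K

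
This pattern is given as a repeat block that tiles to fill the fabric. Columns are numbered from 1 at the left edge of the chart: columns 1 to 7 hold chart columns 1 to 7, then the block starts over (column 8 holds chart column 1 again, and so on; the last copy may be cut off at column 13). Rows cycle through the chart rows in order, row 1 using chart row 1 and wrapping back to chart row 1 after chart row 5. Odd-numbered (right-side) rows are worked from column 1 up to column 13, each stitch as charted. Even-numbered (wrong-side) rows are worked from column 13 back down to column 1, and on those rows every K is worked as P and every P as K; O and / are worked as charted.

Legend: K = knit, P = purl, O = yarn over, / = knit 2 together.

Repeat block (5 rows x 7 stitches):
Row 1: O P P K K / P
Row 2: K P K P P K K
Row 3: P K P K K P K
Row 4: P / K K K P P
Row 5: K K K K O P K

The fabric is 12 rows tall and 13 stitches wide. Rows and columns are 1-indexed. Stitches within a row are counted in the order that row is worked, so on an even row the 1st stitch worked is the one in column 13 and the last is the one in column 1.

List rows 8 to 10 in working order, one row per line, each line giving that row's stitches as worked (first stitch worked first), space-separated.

Row 8: chart row 3, WS - tiled (columns 1-13): P K P K K P K P K P K K P; work from column 13 back to 1 with K<->P swapped.
Row 9: chart row 4, RS - tile across columns 1-13 and work as-is.
Row 10: chart row 5, WS - tiled (columns 1-13): K K K K O P K K K K K O P; work from column 13 back to 1 with K<->P swapped.

Rows as worked:
K P P K P K P K P P K P K
P / K K K P P P / K K K P
K O P P P P P K O P P P P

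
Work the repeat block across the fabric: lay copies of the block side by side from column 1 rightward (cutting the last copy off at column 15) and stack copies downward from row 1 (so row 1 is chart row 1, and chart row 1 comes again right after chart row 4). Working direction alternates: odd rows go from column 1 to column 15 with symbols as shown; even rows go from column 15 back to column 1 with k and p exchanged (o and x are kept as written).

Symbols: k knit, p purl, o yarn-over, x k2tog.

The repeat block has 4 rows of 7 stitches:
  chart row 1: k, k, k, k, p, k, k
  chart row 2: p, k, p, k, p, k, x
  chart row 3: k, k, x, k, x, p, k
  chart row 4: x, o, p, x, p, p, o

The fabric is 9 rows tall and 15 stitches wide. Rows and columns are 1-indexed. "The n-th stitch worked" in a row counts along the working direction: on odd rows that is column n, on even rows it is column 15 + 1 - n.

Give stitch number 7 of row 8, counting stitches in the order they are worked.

For row 8: chart row = ((8-1) mod 4) + 1 = 4; this is a WS (even) row.
Chart row 4 tiled across columns 1-15: x o p x p p o x o p x p p o x
WS row: flip the tiled sequence (start at column 15) and apply k<->p; o and x stay.
Row 8 as worked: x o k k x k o x o k k x k o x
The 7th stitch worked is o.

== STITCH ==
o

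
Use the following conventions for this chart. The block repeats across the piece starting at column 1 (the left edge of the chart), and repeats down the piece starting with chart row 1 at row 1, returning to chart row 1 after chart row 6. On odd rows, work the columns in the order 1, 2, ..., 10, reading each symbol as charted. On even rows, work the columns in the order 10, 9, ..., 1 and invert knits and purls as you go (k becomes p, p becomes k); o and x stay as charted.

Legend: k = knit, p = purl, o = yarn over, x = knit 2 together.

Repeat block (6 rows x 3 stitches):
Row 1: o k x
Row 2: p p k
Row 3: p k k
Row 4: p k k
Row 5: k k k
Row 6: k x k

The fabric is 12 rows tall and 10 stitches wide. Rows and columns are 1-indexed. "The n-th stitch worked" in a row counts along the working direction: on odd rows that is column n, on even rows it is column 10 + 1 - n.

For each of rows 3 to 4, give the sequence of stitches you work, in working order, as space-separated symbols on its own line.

Row 3: chart row 3, RS - tile across columns 1-10 and work as-is.
Row 4: chart row 4, WS - tiled (columns 1-10): p k k p k k p k k p; work from column 10 back to 1 with k<->p swapped.

Result:
p k k p k k p k k p
k p p k p p k p p k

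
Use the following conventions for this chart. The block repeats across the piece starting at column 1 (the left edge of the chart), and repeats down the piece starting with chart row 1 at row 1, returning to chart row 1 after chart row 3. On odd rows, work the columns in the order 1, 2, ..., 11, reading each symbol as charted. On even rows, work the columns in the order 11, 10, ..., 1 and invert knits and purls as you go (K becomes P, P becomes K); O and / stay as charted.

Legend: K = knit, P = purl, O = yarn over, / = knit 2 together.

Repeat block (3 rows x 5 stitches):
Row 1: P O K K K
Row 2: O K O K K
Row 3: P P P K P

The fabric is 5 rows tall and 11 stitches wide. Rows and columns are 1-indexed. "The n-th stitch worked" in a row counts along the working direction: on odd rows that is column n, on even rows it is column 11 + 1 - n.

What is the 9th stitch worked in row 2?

Result:
O

Derivation:
For row 2: chart row = ((2-1) mod 3) + 1 = 2; this is a WS (even) row.
Chart row 2 tiled across columns 1-11: O K O K K O K O K K O
WS row: flip the tiled sequence (start at column 11) and apply K<->P; O and / stay.
Row 2 as worked: O P P O P O P P O P O
The 9th stitch worked is O.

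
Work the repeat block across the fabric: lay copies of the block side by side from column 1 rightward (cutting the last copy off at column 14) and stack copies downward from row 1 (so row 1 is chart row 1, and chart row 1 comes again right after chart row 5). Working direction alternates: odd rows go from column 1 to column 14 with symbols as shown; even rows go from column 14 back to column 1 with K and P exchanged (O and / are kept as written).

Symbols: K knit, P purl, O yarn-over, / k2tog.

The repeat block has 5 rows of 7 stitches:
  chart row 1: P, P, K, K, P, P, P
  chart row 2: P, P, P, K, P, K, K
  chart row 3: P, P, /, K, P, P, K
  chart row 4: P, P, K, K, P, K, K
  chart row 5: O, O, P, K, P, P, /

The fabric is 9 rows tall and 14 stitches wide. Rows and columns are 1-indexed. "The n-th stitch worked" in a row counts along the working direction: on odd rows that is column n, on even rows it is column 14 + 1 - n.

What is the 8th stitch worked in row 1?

Row 1 uses chart row ((1-1) mod 5)+1 = 1. Row 1 is odd, so RS.
Chart row 1 tiled across columns 1-14: P P K K P P P P P K K P P P
RS: work column 1 to column 14, symbols as charted — the tiled row is the row as worked.
Counting 8 along the worked row gives P.

== STITCH ==
P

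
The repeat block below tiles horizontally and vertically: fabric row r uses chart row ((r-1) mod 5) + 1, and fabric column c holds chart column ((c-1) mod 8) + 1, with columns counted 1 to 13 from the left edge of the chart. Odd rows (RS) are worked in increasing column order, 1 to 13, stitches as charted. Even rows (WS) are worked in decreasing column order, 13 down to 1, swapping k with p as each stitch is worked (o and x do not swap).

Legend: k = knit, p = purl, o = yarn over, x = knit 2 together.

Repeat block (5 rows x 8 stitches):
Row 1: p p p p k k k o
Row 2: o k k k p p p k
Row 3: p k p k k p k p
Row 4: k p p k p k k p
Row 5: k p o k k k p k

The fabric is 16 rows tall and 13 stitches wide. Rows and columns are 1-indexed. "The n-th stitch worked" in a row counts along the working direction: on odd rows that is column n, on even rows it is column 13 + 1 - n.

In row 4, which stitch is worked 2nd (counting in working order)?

Stitch:
p

Derivation:
For row 4: chart row = ((4-1) mod 5) + 1 = 4; this is a WS (even) row.
Chart row 4 tiled across columns 1-13: k p p k p k k p k p p k p
Wrong side: read the tiled row from column 13 down to 1 and exchange k with p (leave o, x).
Row 4 as worked: k p k k p k p p k p k k p
The 2nd stitch worked is p.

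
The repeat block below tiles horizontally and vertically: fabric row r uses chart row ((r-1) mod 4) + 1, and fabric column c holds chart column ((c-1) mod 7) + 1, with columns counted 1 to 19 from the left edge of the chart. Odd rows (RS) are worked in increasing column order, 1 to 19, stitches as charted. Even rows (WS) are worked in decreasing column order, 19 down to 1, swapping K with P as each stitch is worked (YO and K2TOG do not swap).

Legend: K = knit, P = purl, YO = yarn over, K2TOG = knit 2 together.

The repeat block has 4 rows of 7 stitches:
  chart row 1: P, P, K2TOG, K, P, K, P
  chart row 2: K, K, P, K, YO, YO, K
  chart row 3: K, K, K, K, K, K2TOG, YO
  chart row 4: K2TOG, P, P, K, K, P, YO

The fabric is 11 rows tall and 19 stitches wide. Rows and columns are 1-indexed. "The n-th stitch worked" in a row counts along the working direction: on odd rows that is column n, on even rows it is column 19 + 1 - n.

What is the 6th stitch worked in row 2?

Row 2: (2-1) mod 4 = 1, so use chart row 2. Even row -> WS.
Chart row 2 tiled across columns 1-19: K K P K YO YO K K K P K YO YO K K K P K YO
Wrong side: read the tiled row from column 19 down to 1 and exchange K with P (leave YO, K2TOG).
Row 2 as worked: YO P K P P P YO YO P K P P P YO YO P K P P
The 6th stitch worked is P.

Result:
P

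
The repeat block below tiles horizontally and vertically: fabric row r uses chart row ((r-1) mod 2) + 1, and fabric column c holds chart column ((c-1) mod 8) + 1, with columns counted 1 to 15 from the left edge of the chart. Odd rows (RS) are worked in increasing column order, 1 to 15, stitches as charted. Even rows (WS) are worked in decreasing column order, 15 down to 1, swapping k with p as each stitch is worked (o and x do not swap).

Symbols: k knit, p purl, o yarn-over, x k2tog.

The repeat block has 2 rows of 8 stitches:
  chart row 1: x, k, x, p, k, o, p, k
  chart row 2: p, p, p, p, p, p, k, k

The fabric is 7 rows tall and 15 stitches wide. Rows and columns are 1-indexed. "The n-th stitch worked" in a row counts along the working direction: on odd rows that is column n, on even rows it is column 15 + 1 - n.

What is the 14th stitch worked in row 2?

Row 2 uses chart row ((2-1) mod 2)+1 = 2. Row 2 is even, so WS.
Chart row 2 tiled across columns 1-15: p p p p p p k k p p p p p p k
Wrong side: read the tiled row from column 15 down to 1 and exchange k with p (leave o, x).
Row 2 as worked: p k k k k k k p p k k k k k k
The 14th stitch worked is k.

Result:
k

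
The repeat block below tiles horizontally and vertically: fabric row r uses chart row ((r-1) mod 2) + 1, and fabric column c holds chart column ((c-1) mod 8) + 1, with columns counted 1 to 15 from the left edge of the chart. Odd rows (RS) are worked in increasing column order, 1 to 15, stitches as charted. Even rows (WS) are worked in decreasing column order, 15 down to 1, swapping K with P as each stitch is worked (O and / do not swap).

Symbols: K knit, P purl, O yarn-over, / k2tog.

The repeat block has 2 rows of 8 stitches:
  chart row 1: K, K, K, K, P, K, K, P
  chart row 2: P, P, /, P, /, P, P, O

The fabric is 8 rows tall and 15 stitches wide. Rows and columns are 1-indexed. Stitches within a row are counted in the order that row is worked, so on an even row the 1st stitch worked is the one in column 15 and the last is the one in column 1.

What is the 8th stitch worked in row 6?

For row 6: chart row = ((6-1) mod 2) + 1 = 2; this is a WS (even) row.
Chart row 2 tiled across columns 1-15: P P / P / P P O P P / P / P P
WS: work from column 15 back to column 1 (reverse the tiled row), swapping K<->P (O and / unchanged).
Row 6 as worked: K K / K / K K O K K / K / K K
Counting 8 along the worked row gives O.

Result:
O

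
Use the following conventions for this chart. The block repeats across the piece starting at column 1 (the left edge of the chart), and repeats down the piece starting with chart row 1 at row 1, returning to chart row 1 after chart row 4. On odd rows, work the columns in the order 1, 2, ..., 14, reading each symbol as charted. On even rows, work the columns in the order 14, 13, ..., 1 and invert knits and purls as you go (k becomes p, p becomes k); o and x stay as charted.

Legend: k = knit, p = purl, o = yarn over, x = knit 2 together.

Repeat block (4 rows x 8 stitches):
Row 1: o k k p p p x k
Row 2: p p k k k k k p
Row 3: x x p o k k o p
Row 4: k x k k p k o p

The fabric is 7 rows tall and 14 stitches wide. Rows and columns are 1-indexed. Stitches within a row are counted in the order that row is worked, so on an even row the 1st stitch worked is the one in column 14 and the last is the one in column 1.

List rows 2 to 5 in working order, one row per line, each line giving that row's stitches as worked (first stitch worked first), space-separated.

== ROWS AS WORKED ==
p p p p k k k p p p p p k k
x x p o k k o p x x p o k k
p k p p x p k o p k p p x p
o k k p p p x k o k k p p p

Derivation:
Row 2: chart row 2, WS - tiled (columns 1-14): p p k k k k k p p p k k k k; work from column 14 back to 1 with k<->p swapped.
Row 3: chart row 3, RS - tile across columns 1-14 and work as-is.
Row 4: chart row 4, WS - tiled (columns 1-14): k x k k p k o p k x k k p k; work from column 14 back to 1 with k<->p swapped.
Row 5: chart row 1, RS - tile across columns 1-14 and work as-is.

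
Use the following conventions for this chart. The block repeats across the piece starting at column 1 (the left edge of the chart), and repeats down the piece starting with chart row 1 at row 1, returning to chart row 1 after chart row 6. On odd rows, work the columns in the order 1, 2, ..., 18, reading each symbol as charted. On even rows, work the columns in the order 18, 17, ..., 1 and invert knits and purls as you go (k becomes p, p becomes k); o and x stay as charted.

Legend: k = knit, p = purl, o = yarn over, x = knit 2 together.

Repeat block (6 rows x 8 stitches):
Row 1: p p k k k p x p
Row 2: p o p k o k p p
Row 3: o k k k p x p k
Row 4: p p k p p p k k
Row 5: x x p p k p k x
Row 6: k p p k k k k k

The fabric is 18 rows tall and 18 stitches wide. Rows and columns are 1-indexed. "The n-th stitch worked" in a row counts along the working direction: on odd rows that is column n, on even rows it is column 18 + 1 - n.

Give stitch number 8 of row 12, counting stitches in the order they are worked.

Stitch:
k

Derivation:
For row 12: chart row = ((12-1) mod 6) + 1 = 6; this is a WS (even) row.
Chart row 6 tiled across columns 1-18: k p p k k k k k k p p k k k k k k p
WS: work from column 18 back to column 1 (reverse the tiled row), swapping k<->p (o and x unchanged).
Row 12 as worked: k p p p p p p k k p p p p p p k k p
The 8th stitch worked is k.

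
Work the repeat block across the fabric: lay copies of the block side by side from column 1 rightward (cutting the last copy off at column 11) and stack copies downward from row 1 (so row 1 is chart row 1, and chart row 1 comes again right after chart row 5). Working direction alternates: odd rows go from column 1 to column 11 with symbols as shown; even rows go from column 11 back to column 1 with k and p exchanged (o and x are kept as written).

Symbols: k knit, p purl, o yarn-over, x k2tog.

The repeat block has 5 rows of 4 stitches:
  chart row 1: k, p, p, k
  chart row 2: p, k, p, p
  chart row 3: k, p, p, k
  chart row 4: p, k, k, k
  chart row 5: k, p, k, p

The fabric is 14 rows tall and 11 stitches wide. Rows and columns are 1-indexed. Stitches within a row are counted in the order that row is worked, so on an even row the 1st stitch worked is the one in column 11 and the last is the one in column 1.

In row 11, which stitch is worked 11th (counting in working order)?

Stitch:
p

Derivation:
Row 11: (11-1) mod 5 = 0, so use chart row 1. Odd row -> RS.
Chart row 1 tiled across columns 1-11: k p p k k p p k k p p
RS: work column 1 to column 11, symbols as charted — the tiled row is the row as worked.
The 11th stitch worked is p.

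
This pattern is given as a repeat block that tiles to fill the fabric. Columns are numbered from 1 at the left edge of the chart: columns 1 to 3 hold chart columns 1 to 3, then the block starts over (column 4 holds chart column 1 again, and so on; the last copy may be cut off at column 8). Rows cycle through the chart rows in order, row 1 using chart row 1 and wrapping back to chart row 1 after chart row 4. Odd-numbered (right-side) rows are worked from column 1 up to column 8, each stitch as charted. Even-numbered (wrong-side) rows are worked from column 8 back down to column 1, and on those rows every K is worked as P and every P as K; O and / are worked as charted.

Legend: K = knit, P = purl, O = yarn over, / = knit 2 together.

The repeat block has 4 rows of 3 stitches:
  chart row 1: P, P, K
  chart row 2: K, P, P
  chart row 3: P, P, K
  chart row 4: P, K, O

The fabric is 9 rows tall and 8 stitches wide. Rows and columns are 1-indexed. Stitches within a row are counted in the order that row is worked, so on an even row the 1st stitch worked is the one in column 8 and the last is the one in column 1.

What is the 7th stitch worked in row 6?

Stitch:
K

Derivation:
For row 6: chart row = ((6-1) mod 4) + 1 = 2; this is a WS (even) row.
Chart row 2 tiled across columns 1-8: K P P K P P K P
WS: work from column 8 back to column 1 (reverse the tiled row), swapping K<->P (O and / unchanged).
Row 6 as worked: K P K K P K K P
The 7th stitch worked is K.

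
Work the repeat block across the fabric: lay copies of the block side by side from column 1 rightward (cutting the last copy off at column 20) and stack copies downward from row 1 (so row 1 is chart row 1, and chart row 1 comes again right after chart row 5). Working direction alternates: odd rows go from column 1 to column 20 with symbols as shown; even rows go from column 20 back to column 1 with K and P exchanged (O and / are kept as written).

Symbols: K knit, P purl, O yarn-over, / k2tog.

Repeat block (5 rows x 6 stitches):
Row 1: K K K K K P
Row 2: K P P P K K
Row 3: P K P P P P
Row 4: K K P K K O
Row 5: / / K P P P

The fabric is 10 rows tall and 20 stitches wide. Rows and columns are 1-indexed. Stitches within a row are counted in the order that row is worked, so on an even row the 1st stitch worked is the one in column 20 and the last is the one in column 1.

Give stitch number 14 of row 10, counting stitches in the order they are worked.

Stitch:
/

Derivation:
Row 10 uses chart row ((10-1) mod 5)+1 = 5. Row 10 is even, so WS.
Chart row 5 tiled across columns 1-20: / / K P P P / / K P P P / / K P P P / /
WS row: flip the tiled sequence (start at column 20) and apply K<->P; O and / stay.
Row 10 as worked: / / K K K P / / K K K P / / K K K P / /
Stitch 14 in working order -> /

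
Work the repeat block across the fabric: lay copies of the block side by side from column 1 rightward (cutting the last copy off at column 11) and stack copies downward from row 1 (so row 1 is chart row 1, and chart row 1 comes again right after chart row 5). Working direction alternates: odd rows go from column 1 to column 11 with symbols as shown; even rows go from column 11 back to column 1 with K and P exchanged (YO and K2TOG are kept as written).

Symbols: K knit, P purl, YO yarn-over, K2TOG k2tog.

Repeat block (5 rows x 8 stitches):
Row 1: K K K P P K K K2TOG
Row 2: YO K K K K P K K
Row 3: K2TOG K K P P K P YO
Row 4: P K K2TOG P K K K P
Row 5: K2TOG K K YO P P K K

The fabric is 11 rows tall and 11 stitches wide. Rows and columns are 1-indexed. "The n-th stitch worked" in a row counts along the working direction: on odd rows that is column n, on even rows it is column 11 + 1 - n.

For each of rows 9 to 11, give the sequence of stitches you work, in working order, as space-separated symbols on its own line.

Rows as worked:
P K K2TOG P K K K P P K K2TOG
P P K2TOG P P K K YO P P K2TOG
K K K P P K K K2TOG K K K

Derivation:
Row 9: chart row 4, RS - tile across columns 1-11 and work as-is.
Row 10: chart row 5, WS - tiled (columns 1-11): K2TOG K K YO P P K K K2TOG K K; work from column 11 back to 1 with K<->P swapped.
Row 11: chart row 1, RS - tile across columns 1-11 and work as-is.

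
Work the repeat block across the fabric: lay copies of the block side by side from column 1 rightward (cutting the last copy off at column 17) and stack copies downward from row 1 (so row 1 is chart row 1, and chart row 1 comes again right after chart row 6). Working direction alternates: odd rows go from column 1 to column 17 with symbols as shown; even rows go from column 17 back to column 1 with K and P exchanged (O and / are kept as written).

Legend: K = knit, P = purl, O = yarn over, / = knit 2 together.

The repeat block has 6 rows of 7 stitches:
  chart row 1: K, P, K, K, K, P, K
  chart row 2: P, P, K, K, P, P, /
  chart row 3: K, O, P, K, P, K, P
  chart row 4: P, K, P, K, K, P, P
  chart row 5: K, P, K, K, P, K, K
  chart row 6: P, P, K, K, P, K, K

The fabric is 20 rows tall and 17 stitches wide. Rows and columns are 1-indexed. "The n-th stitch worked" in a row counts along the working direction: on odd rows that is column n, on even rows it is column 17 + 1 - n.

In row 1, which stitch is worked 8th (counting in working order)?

Result:
K

Derivation:
Row 1 uses chart row ((1-1) mod 6)+1 = 1. Row 1 is odd, so RS.
Chart row 1 tiled across columns 1-17: K P K K K P K K P K K K P K K P K
RS: work column 1 to column 17, symbols as charted — the tiled row is the row as worked.
The 8th stitch worked is K.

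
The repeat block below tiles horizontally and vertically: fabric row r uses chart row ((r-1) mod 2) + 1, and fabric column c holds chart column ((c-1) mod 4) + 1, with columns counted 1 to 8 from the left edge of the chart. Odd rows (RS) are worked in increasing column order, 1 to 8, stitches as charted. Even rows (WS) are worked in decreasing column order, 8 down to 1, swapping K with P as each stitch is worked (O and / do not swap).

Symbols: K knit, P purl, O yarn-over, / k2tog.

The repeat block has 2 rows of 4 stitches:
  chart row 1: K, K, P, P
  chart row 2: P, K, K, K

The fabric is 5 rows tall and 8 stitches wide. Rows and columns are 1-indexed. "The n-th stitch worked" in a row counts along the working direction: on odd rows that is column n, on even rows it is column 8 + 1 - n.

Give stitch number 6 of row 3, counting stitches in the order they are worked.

Row 3: (3-1) mod 2 = 0, so use chart row 1. Odd row -> RS.
Chart row 1 tiled across columns 1-8: K K P P K K P P
RS: work column 1 to column 8, symbols as charted — the tiled row is the row as worked.
Stitch 6 in working order -> K

Result:
K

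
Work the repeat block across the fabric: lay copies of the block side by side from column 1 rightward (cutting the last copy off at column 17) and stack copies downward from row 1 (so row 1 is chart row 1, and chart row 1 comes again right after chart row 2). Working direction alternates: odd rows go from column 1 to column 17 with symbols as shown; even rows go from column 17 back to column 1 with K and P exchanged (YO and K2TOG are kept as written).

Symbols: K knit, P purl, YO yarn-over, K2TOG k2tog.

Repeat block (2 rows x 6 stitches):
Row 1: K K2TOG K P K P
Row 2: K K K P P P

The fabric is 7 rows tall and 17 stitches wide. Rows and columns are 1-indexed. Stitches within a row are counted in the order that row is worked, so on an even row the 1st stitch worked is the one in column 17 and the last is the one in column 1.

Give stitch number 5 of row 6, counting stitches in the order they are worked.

Result:
P

Derivation:
For row 6: chart row = ((6-1) mod 2) + 1 = 2; this is a WS (even) row.
Chart row 2 tiled across columns 1-17: K K K P P P K K K P P P K K K P P
WS row: flip the tiled sequence (start at column 17) and apply K<->P; YO and K2TOG stay.
Row 6 as worked: K K P P P K K K P P P K K K P P P
Stitch 5 in working order -> P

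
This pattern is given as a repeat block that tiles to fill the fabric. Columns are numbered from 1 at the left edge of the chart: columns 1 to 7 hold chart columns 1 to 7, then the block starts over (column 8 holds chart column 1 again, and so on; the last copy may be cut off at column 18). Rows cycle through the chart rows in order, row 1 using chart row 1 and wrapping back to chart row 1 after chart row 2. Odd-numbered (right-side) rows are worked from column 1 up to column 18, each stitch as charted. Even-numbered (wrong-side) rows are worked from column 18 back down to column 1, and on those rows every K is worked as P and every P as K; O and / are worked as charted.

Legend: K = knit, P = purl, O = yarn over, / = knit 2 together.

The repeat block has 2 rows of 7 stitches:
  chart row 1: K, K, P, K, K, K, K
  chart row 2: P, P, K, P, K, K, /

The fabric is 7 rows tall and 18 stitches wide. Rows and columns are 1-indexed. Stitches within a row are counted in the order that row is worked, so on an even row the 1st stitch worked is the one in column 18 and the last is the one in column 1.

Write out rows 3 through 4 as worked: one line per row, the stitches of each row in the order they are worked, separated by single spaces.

== ROWS AS WORKED ==
K K P K K K K K K P K K K K K K P K
K P K K / P P K P K K / P P K P K K

Derivation:
Row 3: chart row 1, RS - tile across columns 1-18 and work as-is.
Row 4: chart row 2, WS - tiled (columns 1-18): P P K P K K / P P K P K K / P P K P; work from column 18 back to 1 with K<->P swapped.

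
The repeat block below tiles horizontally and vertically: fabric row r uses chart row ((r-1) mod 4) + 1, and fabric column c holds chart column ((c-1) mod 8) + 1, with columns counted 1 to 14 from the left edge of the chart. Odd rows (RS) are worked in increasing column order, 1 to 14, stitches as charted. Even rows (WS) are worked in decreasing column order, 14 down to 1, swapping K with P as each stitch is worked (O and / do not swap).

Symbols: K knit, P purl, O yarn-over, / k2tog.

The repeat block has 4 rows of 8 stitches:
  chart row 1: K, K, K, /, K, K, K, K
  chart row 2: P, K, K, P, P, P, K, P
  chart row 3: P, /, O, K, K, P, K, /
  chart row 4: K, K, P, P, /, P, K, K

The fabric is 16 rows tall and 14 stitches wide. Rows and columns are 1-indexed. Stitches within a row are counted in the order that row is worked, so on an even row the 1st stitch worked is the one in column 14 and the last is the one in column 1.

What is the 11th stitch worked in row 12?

Row 12 uses chart row ((12-1) mod 4)+1 = 4. Row 12 is even, so WS.
Chart row 4 tiled across columns 1-14: K K P P / P K K K K P P / P
Wrong side: read the tiled row from column 14 down to 1 and exchange K with P (leave O, /).
Row 12 as worked: K / K K P P P P K / K K P P
Counting 11 along the worked row gives K.

== STITCH ==
K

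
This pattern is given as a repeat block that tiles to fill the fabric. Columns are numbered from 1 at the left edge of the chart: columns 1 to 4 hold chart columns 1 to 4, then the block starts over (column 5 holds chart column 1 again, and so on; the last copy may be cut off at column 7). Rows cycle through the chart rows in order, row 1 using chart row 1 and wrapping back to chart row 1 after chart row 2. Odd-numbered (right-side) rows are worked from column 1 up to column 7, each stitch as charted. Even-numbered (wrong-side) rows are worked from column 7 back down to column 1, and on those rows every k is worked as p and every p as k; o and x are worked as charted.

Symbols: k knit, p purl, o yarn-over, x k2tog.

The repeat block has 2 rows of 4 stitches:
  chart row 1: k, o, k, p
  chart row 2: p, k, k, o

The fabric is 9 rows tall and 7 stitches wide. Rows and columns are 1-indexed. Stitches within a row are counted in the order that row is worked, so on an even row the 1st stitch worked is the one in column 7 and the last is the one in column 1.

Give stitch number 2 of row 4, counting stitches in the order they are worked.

Result:
p

Derivation:
Row 4: (4-1) mod 2 = 1, so use chart row 2. Even row -> WS.
Chart row 2 tiled across columns 1-7: p k k o p k k
WS row: flip the tiled sequence (start at column 7) and apply k<->p; o and x stay.
Row 4 as worked: p p k o p p k
Counting 2 along the worked row gives p.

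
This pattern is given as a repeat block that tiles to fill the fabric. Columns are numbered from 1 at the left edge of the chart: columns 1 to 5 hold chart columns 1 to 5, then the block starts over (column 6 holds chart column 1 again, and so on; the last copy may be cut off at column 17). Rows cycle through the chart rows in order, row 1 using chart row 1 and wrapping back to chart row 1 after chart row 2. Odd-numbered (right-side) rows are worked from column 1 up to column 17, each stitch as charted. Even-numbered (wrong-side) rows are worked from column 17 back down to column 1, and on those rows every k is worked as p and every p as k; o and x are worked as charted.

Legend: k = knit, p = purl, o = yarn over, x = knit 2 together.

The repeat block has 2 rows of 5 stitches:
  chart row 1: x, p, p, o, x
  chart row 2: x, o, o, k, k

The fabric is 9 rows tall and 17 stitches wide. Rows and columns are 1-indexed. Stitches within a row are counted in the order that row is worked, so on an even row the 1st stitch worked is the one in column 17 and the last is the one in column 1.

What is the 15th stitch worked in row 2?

== STITCH ==
o

Derivation:
Row 2: (2-1) mod 2 = 1, so use chart row 2. Even row -> WS.
Chart row 2 tiled across columns 1-17: x o o k k x o o k k x o o k k x o
WS: work from column 17 back to column 1 (reverse the tiled row), swapping k<->p (o and x unchanged).
Row 2 as worked: o x p p o o x p p o o x p p o o x
Counting 15 along the worked row gives o.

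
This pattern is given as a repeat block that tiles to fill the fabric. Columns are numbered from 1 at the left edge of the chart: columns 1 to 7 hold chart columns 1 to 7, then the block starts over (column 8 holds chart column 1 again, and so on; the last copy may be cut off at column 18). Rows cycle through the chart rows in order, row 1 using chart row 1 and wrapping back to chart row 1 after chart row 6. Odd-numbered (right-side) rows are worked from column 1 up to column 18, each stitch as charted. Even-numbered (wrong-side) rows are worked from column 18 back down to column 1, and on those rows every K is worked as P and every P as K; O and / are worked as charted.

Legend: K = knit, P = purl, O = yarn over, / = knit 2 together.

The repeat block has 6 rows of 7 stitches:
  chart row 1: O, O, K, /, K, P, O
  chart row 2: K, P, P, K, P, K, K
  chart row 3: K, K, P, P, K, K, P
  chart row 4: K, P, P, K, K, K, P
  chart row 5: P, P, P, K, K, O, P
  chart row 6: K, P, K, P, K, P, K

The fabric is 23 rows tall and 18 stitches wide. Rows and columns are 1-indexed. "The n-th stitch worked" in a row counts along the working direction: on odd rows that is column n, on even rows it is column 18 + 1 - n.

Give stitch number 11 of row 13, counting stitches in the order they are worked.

Result:
/

Derivation:
For row 13: chart row = ((13-1) mod 6) + 1 = 1; this is a RS (odd) row.
Chart row 1 tiled across columns 1-18: O O K / K P O O O K / K P O O O K /
Right side: take the tiled row as-is (worked left to right from column 1).
Counting 11 along the worked row gives /.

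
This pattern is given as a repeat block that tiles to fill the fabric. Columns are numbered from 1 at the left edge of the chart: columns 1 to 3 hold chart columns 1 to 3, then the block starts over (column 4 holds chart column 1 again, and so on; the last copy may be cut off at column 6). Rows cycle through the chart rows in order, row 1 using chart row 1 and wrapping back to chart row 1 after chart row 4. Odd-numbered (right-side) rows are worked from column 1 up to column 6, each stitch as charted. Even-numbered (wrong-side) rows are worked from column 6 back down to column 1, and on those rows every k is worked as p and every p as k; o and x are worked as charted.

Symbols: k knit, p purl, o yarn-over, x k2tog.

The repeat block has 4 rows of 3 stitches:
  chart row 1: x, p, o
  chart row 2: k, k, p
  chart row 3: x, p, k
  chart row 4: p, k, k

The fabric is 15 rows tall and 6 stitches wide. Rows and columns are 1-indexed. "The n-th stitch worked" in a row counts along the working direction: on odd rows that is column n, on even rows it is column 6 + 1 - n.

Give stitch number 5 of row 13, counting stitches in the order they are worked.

For row 13: chart row = ((13-1) mod 4) + 1 = 1; this is a RS (odd) row.
Chart row 1 tiled across columns 1-6: x p o x p o
Right side: take the tiled row as-is (worked left to right from column 1).
The 5th stitch worked is p.

Result:
p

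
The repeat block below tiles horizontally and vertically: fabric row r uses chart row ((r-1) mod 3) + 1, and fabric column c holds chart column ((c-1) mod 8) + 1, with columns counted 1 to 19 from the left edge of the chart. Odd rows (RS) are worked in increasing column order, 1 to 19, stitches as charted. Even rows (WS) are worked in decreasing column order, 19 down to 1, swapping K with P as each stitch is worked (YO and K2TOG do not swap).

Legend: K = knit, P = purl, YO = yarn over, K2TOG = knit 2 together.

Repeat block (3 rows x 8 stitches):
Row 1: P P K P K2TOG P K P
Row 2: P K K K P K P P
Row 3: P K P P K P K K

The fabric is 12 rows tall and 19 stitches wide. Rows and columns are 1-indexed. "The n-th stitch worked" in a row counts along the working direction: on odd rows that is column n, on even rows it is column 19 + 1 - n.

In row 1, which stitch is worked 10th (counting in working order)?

Result:
P

Derivation:
For row 1: chart row = ((1-1) mod 3) + 1 = 1; this is a RS (odd) row.
Chart row 1 tiled across columns 1-19: P P K P K2TOG P K P P P K P K2TOG P K P P P K
RS: work column 1 to column 19, symbols as charted — the tiled row is the row as worked.
Counting 10 along the worked row gives P.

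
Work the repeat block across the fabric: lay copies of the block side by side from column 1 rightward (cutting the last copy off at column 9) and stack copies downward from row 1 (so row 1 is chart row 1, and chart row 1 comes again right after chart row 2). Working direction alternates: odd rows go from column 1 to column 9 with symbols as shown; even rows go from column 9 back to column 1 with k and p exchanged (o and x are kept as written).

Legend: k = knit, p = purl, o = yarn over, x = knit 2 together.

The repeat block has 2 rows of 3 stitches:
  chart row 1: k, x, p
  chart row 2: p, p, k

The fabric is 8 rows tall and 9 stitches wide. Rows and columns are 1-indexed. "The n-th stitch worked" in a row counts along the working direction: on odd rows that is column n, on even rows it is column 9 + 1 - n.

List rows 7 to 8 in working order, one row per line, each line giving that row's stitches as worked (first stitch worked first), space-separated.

Row 7: chart row 1, RS - tile across columns 1-9 and work as-is.
Row 8: chart row 2, WS - tiled (columns 1-9): p p k p p k p p k; work from column 9 back to 1 with k<->p swapped.

Rows as worked:
k x p k x p k x p
p k k p k k p k k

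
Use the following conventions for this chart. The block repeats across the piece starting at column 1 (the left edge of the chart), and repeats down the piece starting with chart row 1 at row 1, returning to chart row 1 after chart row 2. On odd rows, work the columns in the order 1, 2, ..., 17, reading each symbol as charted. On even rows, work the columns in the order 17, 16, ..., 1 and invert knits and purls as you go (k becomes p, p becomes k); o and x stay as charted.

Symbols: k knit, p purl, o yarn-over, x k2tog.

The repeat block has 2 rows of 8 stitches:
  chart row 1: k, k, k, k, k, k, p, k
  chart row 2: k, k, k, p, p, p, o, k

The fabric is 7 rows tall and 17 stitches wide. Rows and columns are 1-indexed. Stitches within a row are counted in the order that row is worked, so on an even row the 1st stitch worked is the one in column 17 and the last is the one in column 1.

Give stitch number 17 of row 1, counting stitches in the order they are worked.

For row 1: chart row = ((1-1) mod 2) + 1 = 1; this is a RS (odd) row.
Chart row 1 tiled across columns 1-17: k k k k k k p k k k k k k k p k k
RS row: no reversal, no swap; stitch n worked = column n.
The 17th stitch worked is k.

Result:
k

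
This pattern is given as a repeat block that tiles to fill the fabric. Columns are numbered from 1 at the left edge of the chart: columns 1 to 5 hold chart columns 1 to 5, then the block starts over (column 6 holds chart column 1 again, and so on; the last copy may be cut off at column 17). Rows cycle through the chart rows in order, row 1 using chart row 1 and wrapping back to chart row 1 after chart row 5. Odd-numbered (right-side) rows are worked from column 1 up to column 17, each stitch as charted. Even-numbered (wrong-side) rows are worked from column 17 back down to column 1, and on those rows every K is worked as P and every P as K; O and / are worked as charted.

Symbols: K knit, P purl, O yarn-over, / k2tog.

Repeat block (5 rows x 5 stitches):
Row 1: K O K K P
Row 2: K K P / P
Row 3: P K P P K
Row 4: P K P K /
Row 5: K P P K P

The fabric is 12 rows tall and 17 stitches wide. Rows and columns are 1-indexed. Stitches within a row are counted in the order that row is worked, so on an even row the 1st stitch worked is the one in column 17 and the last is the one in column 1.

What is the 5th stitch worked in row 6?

Row 6: (6-1) mod 5 = 0, so use chart row 1. Even row -> WS.
Chart row 1 tiled across columns 1-17: K O K K P K O K K P K O K K P K O
Wrong side: read the tiled row from column 17 down to 1 and exchange K with P (leave O, /).
Row 6 as worked: O P K P P O P K P P O P K P P O P
Stitch 5 in working order -> P

Result:
P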